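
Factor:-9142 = -2^1*7^1*653^1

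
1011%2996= 1011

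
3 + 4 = 7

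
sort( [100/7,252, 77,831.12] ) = [ 100/7, 77,252 , 831.12]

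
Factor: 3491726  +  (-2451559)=1040167 = 1040167^1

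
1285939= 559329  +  726610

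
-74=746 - 820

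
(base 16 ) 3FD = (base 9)1354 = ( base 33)uv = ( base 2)1111111101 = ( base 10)1021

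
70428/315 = 23476/105=223.58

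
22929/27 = 849+2/9 = 849.22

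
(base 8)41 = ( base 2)100001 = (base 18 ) 1f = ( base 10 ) 33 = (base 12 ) 29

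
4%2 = 0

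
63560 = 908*70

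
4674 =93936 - 89262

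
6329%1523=237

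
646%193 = 67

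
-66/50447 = -1+50381/50447 = - 0.00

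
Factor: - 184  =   - 2^3 * 23^1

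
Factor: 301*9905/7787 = 5^1*7^2*13^(-1)*43^1*283^1*599^( - 1) = 2981405/7787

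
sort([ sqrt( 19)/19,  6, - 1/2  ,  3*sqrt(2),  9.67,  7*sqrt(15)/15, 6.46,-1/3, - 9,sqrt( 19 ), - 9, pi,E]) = [ - 9, - 9, - 1/2, - 1/3 , sqrt( 19 )/19, 7*sqrt(15 ) /15, E,pi, 3*sqrt( 2 ), sqrt(19),6,6.46,9.67]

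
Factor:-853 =-853^1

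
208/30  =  104/15= 6.93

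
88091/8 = 88091/8 = 11011.38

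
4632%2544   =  2088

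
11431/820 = 13 + 771/820 = 13.94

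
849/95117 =849/95117 = 0.01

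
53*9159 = 485427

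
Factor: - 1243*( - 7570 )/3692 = 2^( - 1)*5^1*11^1*13^( - 1)*71^( - 1 )*113^1*757^1 = 4704755/1846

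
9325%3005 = 310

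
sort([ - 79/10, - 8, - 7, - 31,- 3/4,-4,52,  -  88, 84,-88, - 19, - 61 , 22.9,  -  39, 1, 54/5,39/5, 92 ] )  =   [ - 88 , - 88,- 61, - 39 , - 31, - 19, - 8, - 79/10, - 7, - 4,-3/4, 1,  39/5, 54/5,22.9, 52,84, 92]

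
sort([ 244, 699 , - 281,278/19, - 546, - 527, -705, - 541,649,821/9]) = [  -  705, - 546 ,-541, - 527, - 281,278/19 , 821/9, 244, 649,699]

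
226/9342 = 113/4671 = 0.02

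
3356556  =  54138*62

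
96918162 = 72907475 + 24010687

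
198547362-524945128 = -326397766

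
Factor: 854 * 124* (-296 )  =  -31345216 = - 2^6*7^1*31^1*37^1*61^1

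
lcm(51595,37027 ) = 3147295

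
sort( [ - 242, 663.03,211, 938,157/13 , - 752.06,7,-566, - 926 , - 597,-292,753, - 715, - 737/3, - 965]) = [-965, - 926,-752.06, - 715, - 597, - 566, - 292 , - 737/3, - 242,7,  157/13,  211,663.03, 753, 938]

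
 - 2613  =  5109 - 7722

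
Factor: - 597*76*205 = -9301260 = - 2^2*3^1 * 5^1*19^1*41^1*199^1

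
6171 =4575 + 1596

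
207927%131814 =76113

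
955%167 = 120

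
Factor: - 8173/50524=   -  11/68 = -2^(-2) * 11^1*17^( - 1) 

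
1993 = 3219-1226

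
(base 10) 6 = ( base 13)6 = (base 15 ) 6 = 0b110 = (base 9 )6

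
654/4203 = 218/1401=0.16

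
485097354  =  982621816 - 497524462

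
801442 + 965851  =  1767293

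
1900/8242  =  950/4121 = 0.23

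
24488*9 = 220392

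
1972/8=493/2   =  246.50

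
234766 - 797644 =  -  562878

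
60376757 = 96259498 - 35882741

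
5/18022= 5/18022  =  0.00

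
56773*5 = 283865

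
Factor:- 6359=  - 6359^1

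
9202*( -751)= - 6910702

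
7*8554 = 59878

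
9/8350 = 9/8350 = 0.00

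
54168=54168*1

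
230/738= 115/369 = 0.31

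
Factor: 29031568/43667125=2^4*5^( - 3)*349337^ ( - 1) *1814473^1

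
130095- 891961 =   -  761866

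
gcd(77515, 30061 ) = 1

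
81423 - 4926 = 76497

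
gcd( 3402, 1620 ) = 162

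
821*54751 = 44950571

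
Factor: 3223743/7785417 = 1074581/2595139 =1074581^1*2595139^(-1 ) 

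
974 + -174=800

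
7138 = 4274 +2864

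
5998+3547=9545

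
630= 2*315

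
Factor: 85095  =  3^2 * 5^1*31^1* 61^1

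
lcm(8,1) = 8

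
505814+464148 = 969962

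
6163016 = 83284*74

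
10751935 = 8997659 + 1754276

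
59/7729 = 1/131 = 0.01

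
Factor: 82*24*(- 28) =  - 55104 = - 2^6*3^1*7^1* 41^1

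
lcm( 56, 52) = 728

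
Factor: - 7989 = - 3^1*2663^1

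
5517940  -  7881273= -2363333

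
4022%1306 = 104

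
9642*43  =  414606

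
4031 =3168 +863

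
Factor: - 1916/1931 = -2^2*479^1 * 1931^( - 1 )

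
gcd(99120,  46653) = 3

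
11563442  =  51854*223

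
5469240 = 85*64344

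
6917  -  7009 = -92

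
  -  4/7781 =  - 4/7781 = - 0.00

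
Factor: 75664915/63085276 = 2^ ( - 2)*5^1 * 29^1* 109^( - 1)*257^(- 1)*373^1*563^( - 1 )*1399^1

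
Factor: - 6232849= -7^2*131^1*971^1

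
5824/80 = 364/5 = 72.80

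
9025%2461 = 1642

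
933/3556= 933/3556  =  0.26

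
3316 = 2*1658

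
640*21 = 13440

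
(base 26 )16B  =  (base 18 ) 2af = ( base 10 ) 843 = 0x34b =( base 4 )31023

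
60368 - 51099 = 9269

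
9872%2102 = 1464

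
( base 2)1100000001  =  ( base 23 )1AA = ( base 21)1FD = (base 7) 2146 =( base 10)769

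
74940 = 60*1249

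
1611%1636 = 1611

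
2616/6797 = 2616/6797=0.38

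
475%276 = 199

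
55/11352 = 5/1032 =0.00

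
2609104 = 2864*911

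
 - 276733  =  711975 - 988708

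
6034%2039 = 1956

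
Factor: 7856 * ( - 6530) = -51299680 = - 2^5*5^1*491^1 * 653^1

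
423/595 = 423/595 =0.71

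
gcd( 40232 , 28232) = 8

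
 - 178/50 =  - 4 + 11/25 = - 3.56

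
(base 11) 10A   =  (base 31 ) 47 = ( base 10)131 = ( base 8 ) 203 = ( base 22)5L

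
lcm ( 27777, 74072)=222216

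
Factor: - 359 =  - 359^1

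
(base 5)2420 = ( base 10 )360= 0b101101000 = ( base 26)dm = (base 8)550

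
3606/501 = 1202/167 = 7.20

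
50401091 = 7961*6331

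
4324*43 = 185932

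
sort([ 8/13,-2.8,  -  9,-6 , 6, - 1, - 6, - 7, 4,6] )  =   [-9, - 7,  -  6,-6, -2.8,- 1 , 8/13,4 , 6, 6 ]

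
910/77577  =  910/77577 = 0.01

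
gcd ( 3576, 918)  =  6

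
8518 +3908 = 12426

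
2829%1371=87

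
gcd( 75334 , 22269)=1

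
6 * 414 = 2484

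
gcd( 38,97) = 1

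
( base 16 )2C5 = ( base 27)q7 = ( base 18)237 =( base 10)709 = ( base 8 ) 1305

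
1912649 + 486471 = 2399120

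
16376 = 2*8188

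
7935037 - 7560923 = 374114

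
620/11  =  620/11 = 56.36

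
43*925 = 39775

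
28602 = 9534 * 3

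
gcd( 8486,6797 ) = 1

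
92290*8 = 738320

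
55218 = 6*9203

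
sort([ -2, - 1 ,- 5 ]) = [-5, - 2, - 1] 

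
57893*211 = 12215423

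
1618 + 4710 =6328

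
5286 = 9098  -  3812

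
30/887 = 30/887 = 0.03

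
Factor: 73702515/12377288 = 2^(  -  3 )*3^1*5^1 * 7^( - 1)*11^( - 1 )*71^ ( - 1 )*271^1*283^ ( - 1)*18131^1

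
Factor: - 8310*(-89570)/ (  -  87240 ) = -12405445/1454 = -  2^( - 1)*5^1*13^2*53^1*277^1*727^(-1)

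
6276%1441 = 512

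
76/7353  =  4/387 = 0.01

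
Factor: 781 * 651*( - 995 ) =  - 3^1*5^1 * 7^1 * 11^1 * 31^1 * 71^1*199^1 =- 505888845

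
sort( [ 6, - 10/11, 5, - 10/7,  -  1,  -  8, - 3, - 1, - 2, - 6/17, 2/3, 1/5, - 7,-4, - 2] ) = [ - 8, - 7, - 4,  -  3, - 2,  -  2,  -  10/7,-1,-1 , - 10/11,  -  6/17, 1/5, 2/3, 5,6 ]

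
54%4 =2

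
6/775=6/775=0.01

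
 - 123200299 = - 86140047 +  - 37060252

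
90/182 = 45/91 = 0.49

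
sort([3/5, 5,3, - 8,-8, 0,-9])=[ - 9,-8, - 8 , 0, 3/5,3, 5]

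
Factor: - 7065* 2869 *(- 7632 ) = 2^4*3^4*5^1*19^1*53^1*151^1*157^1 = 154696709520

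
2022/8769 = 674/2923 = 0.23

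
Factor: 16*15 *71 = 2^4*3^1*5^1*71^1 = 17040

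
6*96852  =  581112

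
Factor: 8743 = 7^1*1249^1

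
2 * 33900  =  67800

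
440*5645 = 2483800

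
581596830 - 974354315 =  - 392757485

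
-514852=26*( - 19802 )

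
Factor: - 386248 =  - 2^3*48281^1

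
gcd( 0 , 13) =13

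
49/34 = 1 + 15/34  =  1.44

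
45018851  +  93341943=138360794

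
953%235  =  13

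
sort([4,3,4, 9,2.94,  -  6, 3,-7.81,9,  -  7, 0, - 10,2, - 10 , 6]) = [  -  10, - 10,-7.81,-7  ,-6,0,2, 2.94, 3,3,4,4,6, 9,9 ] 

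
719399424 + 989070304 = 1708469728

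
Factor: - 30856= - 2^3*7^1*19^1*29^1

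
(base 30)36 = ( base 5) 341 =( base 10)96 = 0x60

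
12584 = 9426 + 3158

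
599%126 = 95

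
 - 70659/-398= 70659/398=177.54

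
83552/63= 1326 + 2/9  =  1326.22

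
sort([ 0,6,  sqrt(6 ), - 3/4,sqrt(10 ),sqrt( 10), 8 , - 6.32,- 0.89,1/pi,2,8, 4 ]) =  [ - 6.32, - 0.89, - 3/4, 0,  1/pi,2, sqrt(6 ) , sqrt( 10 ),  sqrt( 10),4,6,8, 8]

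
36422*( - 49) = - 1784678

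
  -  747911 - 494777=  -1242688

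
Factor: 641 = 641^1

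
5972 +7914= 13886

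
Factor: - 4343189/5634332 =  -  2^(-2 )*11^ ( - 1)*128053^( - 1 )*4343189^1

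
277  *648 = 179496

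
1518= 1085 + 433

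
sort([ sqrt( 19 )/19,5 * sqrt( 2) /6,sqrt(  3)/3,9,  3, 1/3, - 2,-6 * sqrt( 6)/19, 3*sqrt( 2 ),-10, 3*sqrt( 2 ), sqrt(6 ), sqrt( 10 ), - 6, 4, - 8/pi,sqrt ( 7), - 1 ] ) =[- 10, - 6,-8/pi, - 2,-1, - 6*sqrt( 6)/19,  sqrt( 19) /19 , 1/3, sqrt( 3)/3,5*sqrt( 2)/6, sqrt ( 6 ), sqrt( 7), 3, sqrt( 10 ), 4, 3  *  sqrt( 2), 3*sqrt( 2) , 9]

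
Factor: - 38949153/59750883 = - 12983051/19916961  =  -3^( - 1)*359^ (-1) * 18493^( - 1)*12983051^1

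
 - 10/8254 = -5/4127 = - 0.00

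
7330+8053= 15383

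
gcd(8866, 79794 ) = 8866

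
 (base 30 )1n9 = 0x63F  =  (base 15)719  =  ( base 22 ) 36F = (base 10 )1599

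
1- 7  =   - 6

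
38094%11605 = 3279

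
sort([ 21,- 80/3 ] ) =[-80/3, 21 ]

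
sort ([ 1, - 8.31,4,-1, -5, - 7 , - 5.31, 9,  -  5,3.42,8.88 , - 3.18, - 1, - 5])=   [ - 8.31, - 7, - 5.31 ,-5,-5, - 5, - 3.18 , - 1,-1,  1,3.42,4 , 8.88,9 ] 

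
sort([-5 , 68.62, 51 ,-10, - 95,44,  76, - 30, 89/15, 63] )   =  [ - 95,-30, -10,-5, 89/15,44, 51, 63,  68.62 , 76] 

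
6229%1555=9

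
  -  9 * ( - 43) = 387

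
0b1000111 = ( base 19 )3e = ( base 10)71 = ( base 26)2J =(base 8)107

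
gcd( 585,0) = 585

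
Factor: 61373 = 13^1*  4721^1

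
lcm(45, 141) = 2115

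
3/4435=3/4435 = 0.00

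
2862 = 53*54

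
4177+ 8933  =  13110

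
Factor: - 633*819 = -518427 =-3^3*7^1 * 13^1 * 211^1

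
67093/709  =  94 + 447/709 = 94.63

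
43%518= 43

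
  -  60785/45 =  - 12157/9 = - 1350.78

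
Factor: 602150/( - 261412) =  - 301075/130706 = - 2^( - 1 ) *5^2 * 12043^1 * 65353^( - 1)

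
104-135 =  -31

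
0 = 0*94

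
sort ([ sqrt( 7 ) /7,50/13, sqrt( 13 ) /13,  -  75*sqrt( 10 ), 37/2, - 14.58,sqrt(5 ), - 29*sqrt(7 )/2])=[ - 75*sqrt( 10 ), - 29*sqrt( 7)/2, - 14.58,sqrt(13) /13, sqrt(7)/7,sqrt( 5 ), 50/13,37/2] 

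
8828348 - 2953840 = 5874508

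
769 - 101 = 668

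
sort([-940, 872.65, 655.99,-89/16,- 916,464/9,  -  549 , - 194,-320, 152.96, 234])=[ - 940, - 916,-549,  -  320, - 194, - 89/16, 464/9, 152.96,234, 655.99, 872.65]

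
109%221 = 109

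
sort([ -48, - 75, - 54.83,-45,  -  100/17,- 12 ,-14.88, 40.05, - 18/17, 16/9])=[-75 , - 54.83, - 48, - 45, - 14.88,-12 , - 100/17, - 18/17,  16/9,  40.05]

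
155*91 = 14105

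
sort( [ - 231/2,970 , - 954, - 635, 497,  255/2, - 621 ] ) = [ - 954, - 635, - 621, - 231/2, 255/2, 497, 970]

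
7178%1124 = 434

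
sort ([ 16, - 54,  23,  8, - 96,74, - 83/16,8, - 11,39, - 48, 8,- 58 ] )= [ - 96, - 58, - 54, - 48, - 11, - 83/16,8,8,8, 16,23,39,74]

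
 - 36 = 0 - 36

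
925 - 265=660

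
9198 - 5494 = 3704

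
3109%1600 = 1509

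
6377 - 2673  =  3704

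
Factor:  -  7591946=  - 2^1 * 1063^1 * 3571^1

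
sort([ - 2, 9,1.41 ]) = [ - 2, 1.41,9]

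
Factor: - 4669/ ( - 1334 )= 7/2= 2^ ( - 1)*7^1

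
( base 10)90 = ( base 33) 2O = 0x5A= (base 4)1122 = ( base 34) 2M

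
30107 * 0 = 0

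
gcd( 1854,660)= 6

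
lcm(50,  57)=2850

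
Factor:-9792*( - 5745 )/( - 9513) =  - 6250560/1057 = -2^6*3^1*5^1*7^( - 1)*17^1*151^( - 1 )*383^1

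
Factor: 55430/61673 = 2^1*5^1*23^1*241^1*61673^( - 1 ) 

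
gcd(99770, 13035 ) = 55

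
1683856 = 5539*304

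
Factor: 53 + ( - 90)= - 37^1 = - 37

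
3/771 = 1/257=0.00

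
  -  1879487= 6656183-8535670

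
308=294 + 14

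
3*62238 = 186714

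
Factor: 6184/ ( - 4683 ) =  - 2^3*3^ (-1 )*7^( - 1) * 223^( -1)*773^1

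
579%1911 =579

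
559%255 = 49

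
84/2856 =1/34 = 0.03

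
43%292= 43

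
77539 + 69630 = 147169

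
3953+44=3997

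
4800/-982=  - 5 + 55/491 = - 4.89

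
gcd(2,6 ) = 2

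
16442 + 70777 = 87219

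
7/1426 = 7/1426 = 0.00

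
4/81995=4/81995 = 0.00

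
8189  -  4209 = 3980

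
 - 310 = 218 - 528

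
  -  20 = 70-90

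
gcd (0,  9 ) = 9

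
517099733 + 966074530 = 1483174263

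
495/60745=99/12149 = 0.01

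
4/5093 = 4/5093 = 0.00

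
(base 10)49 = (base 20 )29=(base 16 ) 31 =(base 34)1F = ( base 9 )54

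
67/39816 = 67/39816 = 0.00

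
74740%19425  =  16465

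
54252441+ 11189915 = 65442356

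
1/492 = 1/492  =  0.00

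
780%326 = 128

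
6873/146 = 6873/146 = 47.08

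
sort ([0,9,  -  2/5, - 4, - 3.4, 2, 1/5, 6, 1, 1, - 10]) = [ - 10, - 4, - 3.4,-2/5 , 0,1/5, 1,  1, 2, 6, 9] 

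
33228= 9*3692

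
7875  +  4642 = 12517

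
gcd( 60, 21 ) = 3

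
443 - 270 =173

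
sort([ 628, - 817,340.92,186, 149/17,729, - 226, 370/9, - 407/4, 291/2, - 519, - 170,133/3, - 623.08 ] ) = [ - 817,- 623.08,  -  519, - 226, - 170, - 407/4, 149/17 , 370/9,133/3,291/2,186 , 340.92,628, 729]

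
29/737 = 29/737 = 0.04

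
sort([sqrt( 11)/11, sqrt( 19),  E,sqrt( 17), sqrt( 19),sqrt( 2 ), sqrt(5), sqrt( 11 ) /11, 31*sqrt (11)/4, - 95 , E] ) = [  -  95,  sqrt(11 )/11, sqrt(11)/11,sqrt( 2),sqrt(5),E,E,sqrt( 17),  sqrt( 19 ),  sqrt( 19 )  ,  31*sqrt( 11)/4]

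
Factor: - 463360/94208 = -905/184= - 2^( - 3 )*5^1*23^( - 1) * 181^1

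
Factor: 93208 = 2^3 *61^1*191^1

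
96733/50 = 96733/50 = 1934.66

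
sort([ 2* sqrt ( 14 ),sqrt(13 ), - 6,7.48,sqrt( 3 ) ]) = [ - 6, sqrt(3),sqrt( 13 ),7.48,2*sqrt(14)] 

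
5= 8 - 3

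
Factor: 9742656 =2^6*3^1*7^1*11^1*659^1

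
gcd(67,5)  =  1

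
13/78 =1/6 = 0.17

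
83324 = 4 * 20831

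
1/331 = 1/331 = 0.00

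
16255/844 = 19+219/844 = 19.26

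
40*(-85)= - 3400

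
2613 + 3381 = 5994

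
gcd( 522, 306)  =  18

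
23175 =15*1545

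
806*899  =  724594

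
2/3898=1/1949  =  0.00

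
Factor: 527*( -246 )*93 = -2^1*3^2 * 17^1 *31^2*41^1 = - 12056706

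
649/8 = 649/8 = 81.12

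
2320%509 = 284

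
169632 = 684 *248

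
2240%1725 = 515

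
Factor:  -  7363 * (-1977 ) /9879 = 131141/89 = 89^( - 1 )*199^1 * 659^1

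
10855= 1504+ 9351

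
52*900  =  46800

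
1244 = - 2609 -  - 3853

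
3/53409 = 1/17803 = 0.00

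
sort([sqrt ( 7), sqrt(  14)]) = [sqrt (7),sqrt( 14)]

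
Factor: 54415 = 5^1*10883^1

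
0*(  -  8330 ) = 0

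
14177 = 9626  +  4551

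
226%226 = 0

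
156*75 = 11700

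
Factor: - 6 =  - 2^1*3^1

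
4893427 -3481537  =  1411890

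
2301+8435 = 10736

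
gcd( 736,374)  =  2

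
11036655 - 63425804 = -52389149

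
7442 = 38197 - 30755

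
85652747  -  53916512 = 31736235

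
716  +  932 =1648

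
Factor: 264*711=2^3*3^3*11^1*79^1 = 187704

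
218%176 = 42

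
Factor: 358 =2^1*179^1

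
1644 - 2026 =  - 382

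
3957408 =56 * 70668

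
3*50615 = 151845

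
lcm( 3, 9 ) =9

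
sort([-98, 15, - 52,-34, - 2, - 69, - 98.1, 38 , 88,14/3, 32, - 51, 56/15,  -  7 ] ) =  [ - 98.1,-98, - 69,-52,- 51, - 34, - 7, - 2, 56/15, 14/3, 15,  32, 38, 88] 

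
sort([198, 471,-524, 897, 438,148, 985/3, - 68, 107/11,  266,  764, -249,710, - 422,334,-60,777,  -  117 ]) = [ - 524,  -  422, - 249, -117, - 68, -60, 107/11 , 148, 198, 266, 985/3, 334, 438, 471, 710,764, 777  ,  897] 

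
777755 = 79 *9845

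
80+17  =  97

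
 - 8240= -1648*5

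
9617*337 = 3240929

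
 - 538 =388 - 926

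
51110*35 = 1788850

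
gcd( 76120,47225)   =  5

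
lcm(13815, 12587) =566415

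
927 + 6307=7234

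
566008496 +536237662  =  1102246158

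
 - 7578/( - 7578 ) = 1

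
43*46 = 1978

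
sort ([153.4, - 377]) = [ - 377,153.4]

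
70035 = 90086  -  20051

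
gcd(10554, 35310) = 6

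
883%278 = 49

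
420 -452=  - 32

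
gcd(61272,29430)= 18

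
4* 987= 3948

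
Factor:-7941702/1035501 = -2^1*181^( - 1)*883^1*1499^1 * 1907^( - 1) = - 2647234/345167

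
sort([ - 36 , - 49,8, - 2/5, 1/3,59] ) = [ - 49,- 36, - 2/5,1/3,8 , 59]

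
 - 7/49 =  - 1 + 6/7 = - 0.14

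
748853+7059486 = 7808339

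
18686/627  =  18686/627  =  29.80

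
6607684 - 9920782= - 3313098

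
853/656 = 853/656 = 1.30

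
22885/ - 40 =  - 573 + 7/8 = -572.12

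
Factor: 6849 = 3^2*761^1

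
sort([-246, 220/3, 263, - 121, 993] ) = [ - 246,-121,220/3, 263, 993 ] 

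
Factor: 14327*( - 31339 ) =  - 448993853 = - 7^1*11^2 * 37^1*14327^1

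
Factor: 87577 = 7^1 * 12511^1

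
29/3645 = 29/3645 =0.01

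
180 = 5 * 36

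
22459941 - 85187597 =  -62727656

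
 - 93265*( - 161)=15015665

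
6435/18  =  357+1/2 = 357.50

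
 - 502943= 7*( - 71849) 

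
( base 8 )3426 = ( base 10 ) 1814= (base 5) 24224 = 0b11100010110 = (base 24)33E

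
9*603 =5427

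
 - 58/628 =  - 1 + 285/314 = -0.09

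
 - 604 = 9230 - 9834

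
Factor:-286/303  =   - 2^1*3^( - 1)*11^1*13^1*101^( - 1 )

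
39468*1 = 39468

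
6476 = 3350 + 3126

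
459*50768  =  23302512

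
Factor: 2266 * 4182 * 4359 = 41307679908= 2^2 * 3^2*11^1*17^1*41^1 * 103^1 * 1453^1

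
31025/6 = 5170 + 5/6 = 5170.83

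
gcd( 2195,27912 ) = 1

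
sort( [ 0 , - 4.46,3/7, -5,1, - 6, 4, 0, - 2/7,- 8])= [-8, - 6, - 5 , - 4.46, - 2/7,0 , 0,3/7, 1,  4]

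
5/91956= 5/91956 = 0.00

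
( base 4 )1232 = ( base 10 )110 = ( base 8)156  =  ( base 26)46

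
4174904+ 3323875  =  7498779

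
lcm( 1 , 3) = 3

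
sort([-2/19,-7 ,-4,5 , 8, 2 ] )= [ - 7, - 4, - 2/19 , 2  ,  5,8]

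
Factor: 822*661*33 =2^1*3^2*11^1*137^1*661^1  =  17930286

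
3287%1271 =745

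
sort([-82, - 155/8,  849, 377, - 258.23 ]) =[ - 258.23,-82 ,-155/8, 377, 849 ] 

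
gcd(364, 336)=28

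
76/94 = 38/47 = 0.81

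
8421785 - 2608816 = 5812969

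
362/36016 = 181/18008 = 0.01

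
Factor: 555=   3^1*5^1*37^1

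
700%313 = 74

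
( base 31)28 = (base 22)34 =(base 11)64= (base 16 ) 46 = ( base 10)70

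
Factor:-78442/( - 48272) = 13/8 = 2^(-3) *13^1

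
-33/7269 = - 1 + 2412/2423 =-  0.00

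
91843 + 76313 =168156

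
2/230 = 1/115= 0.01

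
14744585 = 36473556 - 21728971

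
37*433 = 16021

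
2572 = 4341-1769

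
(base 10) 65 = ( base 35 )1U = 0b1000001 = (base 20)35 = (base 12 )55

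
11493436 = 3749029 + 7744407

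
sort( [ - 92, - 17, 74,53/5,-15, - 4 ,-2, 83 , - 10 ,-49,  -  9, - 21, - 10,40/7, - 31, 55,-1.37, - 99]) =[-99 ,-92, - 49,  -  31,-21,  -  17 , - 15, - 10,  -  10, - 9,-4,-2 ,  -  1.37,40/7, 53/5, 55,74, 83] 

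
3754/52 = 72 + 5/26 = 72.19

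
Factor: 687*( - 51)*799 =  - 3^2*17^2*47^1*229^1 = - 27994563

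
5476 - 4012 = 1464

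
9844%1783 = 929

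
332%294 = 38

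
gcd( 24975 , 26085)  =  555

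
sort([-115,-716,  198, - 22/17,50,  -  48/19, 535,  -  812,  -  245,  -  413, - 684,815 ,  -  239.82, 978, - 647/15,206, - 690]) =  [ - 812, - 716, - 690,  -  684, - 413, - 245,  -  239.82 ,-115, - 647/15,-48/19,- 22/17,50, 198,206, 535, 815,  978] 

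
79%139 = 79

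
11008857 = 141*78077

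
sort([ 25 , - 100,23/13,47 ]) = [ - 100, 23/13,25,47]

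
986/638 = 17/11= 1.55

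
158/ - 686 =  - 1 + 264/343= - 0.23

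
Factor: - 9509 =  - 37^1*257^1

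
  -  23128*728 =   -  16837184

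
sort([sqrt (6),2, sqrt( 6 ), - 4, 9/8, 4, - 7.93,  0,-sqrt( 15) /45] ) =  [ - 7.93, - 4,-sqrt ( 15) /45, 0, 9/8,2, sqrt ( 6), sqrt(6),4 ] 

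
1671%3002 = 1671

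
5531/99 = 5531/99 = 55.87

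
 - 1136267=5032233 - 6168500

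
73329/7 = 73329/7 = 10475.57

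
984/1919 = 984/1919 =0.51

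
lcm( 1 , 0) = 0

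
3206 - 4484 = -1278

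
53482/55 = 4862/5 = 972.40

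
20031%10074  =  9957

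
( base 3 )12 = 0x5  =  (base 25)5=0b101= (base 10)5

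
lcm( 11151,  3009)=189567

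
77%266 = 77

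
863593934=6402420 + 857191514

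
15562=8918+6644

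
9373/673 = 13 + 624/673= 13.93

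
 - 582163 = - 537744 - 44419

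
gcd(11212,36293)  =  1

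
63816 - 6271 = 57545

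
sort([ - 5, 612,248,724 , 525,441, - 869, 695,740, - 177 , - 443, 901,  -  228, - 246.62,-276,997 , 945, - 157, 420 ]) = [-869,-443, - 276 , - 246.62, - 228,- 177, - 157, -5,248,420,441, 525,612,695,  724,740,901, 945,997]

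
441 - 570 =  - 129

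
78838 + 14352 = 93190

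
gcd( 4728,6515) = 1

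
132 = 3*44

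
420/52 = 8 + 1/13 = 8.08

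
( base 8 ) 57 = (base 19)29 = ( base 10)47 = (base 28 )1j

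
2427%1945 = 482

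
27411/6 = 9137/2 = 4568.50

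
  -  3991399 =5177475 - 9168874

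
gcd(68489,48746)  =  1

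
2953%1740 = 1213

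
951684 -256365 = 695319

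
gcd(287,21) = 7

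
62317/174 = 62317/174 = 358.14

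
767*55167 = 42313089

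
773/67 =773/67=11.54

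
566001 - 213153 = 352848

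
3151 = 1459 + 1692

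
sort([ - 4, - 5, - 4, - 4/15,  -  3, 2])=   [ - 5, - 4,- 4, - 3, - 4/15,2 ]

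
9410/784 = 12 + 1/392 = 12.00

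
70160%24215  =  21730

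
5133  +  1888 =7021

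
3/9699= 1/3233=0.00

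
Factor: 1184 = 2^5*37^1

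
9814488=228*43046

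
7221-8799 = -1578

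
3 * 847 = 2541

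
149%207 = 149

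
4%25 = 4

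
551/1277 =551/1277 = 0.43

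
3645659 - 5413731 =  - 1768072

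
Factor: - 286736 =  - 2^4 *17921^1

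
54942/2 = 27471 = 27471.00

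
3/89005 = 3/89005 = 0.00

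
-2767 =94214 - 96981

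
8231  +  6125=14356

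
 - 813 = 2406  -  3219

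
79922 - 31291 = 48631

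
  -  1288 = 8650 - 9938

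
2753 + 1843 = 4596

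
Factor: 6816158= 2^1*3408079^1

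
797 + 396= 1193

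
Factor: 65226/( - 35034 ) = - 7^1*1553^1 * 5839^( - 1) =- 10871/5839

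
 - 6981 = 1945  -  8926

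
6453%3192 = 69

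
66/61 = 1 + 5/61 = 1.08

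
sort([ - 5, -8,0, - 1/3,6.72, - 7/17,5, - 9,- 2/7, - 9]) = [- 9, - 9,-8 ,- 5, -7/17 , - 1/3, - 2/7,0, 5,6.72] 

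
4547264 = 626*7264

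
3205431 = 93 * 34467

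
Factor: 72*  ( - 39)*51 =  - 143208= - 2^3*3^4 * 13^1*17^1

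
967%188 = 27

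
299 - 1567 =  - 1268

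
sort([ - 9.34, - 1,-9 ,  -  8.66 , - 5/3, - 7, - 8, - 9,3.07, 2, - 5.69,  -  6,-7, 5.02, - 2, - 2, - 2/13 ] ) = [ - 9.34, - 9, -9, - 8.66, - 8, - 7, - 7,  -  6 , - 5.69, - 2 , - 2 , - 5/3 ,-1, - 2/13,  2 , 3.07,  5.02]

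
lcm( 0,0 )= 0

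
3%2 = 1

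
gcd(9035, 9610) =5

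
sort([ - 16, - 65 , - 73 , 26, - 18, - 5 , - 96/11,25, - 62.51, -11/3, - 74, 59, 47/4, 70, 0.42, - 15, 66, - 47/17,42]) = [ - 74, - 73 , - 65, - 62.51 , -18, - 16, - 15, - 96/11, - 5, - 11/3, - 47/17,0.42, 47/4, 25, 26 , 42, 59, 66 , 70]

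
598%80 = 38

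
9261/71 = 9261/71 = 130.44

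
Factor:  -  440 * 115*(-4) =2^5*5^2*11^1*23^1 =202400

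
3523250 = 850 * 4145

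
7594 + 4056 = 11650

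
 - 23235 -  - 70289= 47054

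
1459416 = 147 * 9928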